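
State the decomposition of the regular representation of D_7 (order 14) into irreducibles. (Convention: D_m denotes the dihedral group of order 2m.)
Each irreducible V_i of dimension d_i appears with multiplicity d_i, i.e. rho_reg = (direct sum over all irreducibles V_i) d_i V_i. The irreducible dimensions for D_7 are 1, 1, 2, 2, 2: 2 irreducibles of dimension 1, each with multiplicity 1; 3 irreducibles of dimension 2, each with multiplicity 2. Total dimension 2*1*1 + 3*2*2 = 14 = |G|.

Reasoning: General theorem: in the regular representation of a finite group G, each irreducible appears with multiplicity equal to its dimension. Check: dim(rho_reg) = sum d_i^2 = 1 + 1 + 4 + 4 + 4 = 14 = |G|.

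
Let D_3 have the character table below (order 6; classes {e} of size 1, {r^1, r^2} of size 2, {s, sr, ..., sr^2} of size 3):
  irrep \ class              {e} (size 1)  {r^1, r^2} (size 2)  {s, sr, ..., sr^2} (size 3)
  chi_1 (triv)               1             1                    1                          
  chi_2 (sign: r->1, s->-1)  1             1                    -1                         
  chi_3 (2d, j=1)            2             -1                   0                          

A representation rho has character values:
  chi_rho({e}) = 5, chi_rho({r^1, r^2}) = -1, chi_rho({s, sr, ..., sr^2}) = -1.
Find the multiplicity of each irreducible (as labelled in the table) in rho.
Multiplicities: chi_1: 0, chi_2: 1, chi_3: 2.

Working: Use <chi_rho, chi> = (1/|G|) sum_C |C| * chi_rho(C) * conj(chi(C)) with |G| = 6 for each irreducible chi in the table:
  <chi_rho, chi_1> = (1/6)[1*(5)*conj(1) + 2*(-1)*conj(1) + 3*(-1)*conj(1)]
      = (1/6)[(5) + (-2) + (-3)] = 0/6 = 0
  <chi_rho, chi_2> = (1/6)[1*(5)*conj(1) + 2*(-1)*conj(1) + 3*(-1)*conj(-1)]
      = (1/6)[(5) + (-2) + (3)] = 6/6 = 1
  <chi_rho, chi_3> = (1/6)[1*(5)*conj(2) + 2*(-1)*conj(-1) + 3*(-1)*conj(0)]
      = (1/6)[(10) + (2) + (0)] = 12/6 = 2
Dimension check: dim(rho) = sum (mult * dim) = 0*1 + 1*1 + 2*2 = 5 = chi_rho(e) = 5.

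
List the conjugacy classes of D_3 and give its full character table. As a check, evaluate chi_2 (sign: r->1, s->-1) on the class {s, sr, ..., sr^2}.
Conjugacy classes: {e} of size 1, {r^1, r^2} of size 2, {s, sr, ..., sr^2} of size 3.
Character table:
  irrep \ class              {e} (size 1)  {r^1, r^2} (size 2)  {s, sr, ..., sr^2} (size 3)
  chi_1 (triv)               1             1                    1                          
  chi_2 (sign: r->1, s->-1)  1             1                    -1                         
  chi_3 (2d, j=1)            2             -1                   0                          

Spot check: chi_2 (sign: r->1, s->-1) on {s, sr, ..., sr^2} = -1.

Reasoning: D_3 has order 2*3 = 6 with 3 conjugacy classes, hence 3 irreducibles. Sum of squared dims 1 + 1 + 4 = 6 = |G|. Linear characters come from the abelianisation; the 2-dimensional irreps have character r^k -> 2*cos(2*pi*j*k/3), reflections -> 0.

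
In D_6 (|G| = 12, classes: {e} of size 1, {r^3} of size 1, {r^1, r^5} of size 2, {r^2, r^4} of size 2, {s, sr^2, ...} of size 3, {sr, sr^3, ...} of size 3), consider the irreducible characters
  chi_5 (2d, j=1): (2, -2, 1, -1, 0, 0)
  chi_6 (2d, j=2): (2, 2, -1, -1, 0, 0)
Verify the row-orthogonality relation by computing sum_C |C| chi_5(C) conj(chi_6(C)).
Sum = 0; so <chi_5, chi_6> = 0 (distinct irreducibles are orthogonal).

Explanation: Compute term by term over conjugacy classes (|C| * chi_5(C) * conj(chi_6(C))):
  1*(2)*conj(2) + 1*(-2)*conj(2) + 2*(1)*conj(-1) + 2*(-1)*conj(-1) + 3*(0)*conj(0) + 3*(0)*conj(0)
  = (4) + (-4) + (-2) + (2) + (0) + (0)
  = 0.
Dividing by |G| = 12 gives 0/12 = 0, matching the row-orthogonality relation <chi_5, chi_6> = [chi_5 = chi_6].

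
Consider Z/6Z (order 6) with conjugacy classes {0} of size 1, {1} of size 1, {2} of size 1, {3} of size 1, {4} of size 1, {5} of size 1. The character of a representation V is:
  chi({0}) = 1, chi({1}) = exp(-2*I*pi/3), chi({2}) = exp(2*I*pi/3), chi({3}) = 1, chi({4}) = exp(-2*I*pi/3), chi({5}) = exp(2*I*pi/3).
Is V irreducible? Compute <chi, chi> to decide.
Irreducible: <chi, chi> = 1.

Solution. <chi, chi> = (1/|G|) sum_C |C| * |chi(C)|^2 = (1/6)[1*|1|^2 + 1*|exp(-2*I*pi/3)|^2 + 1*|exp(2*I*pi/3)|^2 + 1*|1|^2 + 1*|exp(-2*I*pi/3)|^2 + 1*|exp(2*I*pi/3)|^2]
  = (1/6)[(1) + (1) + (1) + (1) + (1) + (1)] = 6/6 = 1.
(Exp terms are combined using exp(i*s)*conj(exp(i*t)) = exp(i*(s-t)), and sums of them are collapsed using the identity that for every m > 1 the m distinct m-th roots of unity sum to 0, e.g. 1 + exp(2*I*pi/3) + exp(-2*I*pi/3) = 0.)
A character is irreducible iff <chi, chi> = 1, so this representation is irreducible.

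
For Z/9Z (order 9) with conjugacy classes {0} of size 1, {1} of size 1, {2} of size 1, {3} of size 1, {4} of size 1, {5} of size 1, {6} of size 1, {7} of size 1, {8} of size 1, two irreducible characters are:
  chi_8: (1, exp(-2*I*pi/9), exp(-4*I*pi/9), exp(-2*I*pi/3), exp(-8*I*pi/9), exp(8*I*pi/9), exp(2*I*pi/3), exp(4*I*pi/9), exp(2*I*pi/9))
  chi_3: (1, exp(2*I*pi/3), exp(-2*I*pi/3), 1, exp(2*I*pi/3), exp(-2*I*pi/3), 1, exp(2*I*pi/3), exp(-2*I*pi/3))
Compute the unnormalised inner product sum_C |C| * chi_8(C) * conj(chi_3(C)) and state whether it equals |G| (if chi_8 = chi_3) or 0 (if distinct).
Sum = 0; so <chi_8, chi_3> = 0 (distinct irreducibles are orthogonal).

Derivation: Compute term by term over conjugacy classes (|C| * chi_8(C) * conj(chi_3(C))):
  1*(1)*conj(1) + 1*(exp(-2*I*pi/9))*conj(exp(2*I*pi/3)) + 1*(exp(-4*I*pi/9))*conj(exp(-2*I*pi/3)) + 1*(exp(-2*I*pi/3))*conj(1) + 1*(exp(-8*I*pi/9))*conj(exp(2*I*pi/3)) + 1*(exp(8*I*pi/9))*conj(exp(-2*I*pi/3)) + 1*(exp(2*I*pi/3))*conj(1) + 1*(exp(4*I*pi/9))*conj(exp(2*I*pi/3)) + 1*(exp(2*I*pi/9))*conj(exp(-2*I*pi/3))
  = (1) + (exp(-8*I*pi/9)) + (exp(2*I*pi/9)) + (exp(-2*I*pi/3)) + (exp(4*I*pi/9)) + (exp(-4*I*pi/9)) + (exp(2*I*pi/3)) + (exp(-2*I*pi/9)) + (exp(8*I*pi/9))
  = 0.
(Exp terms are combined using exp(i*s)*conj(exp(i*t)) = exp(i*(s-t)), and sums of them are collapsed using the identity that for every m > 1 the m distinct m-th roots of unity sum to 0, e.g. 1 + exp(2*I*pi/3) + exp(-2*I*pi/3) = 0.)
Dividing by |G| = 9 gives 0/9 = 0, matching the row-orthogonality relation <chi_8, chi_3> = [chi_8 = chi_3].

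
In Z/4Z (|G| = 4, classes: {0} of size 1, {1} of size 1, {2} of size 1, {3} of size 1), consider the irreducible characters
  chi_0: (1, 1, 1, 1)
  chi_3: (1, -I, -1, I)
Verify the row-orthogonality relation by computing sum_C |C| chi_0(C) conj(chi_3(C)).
Sum = 0; so <chi_0, chi_3> = 0 (distinct irreducibles are orthogonal).

Derivation: Compute term by term over conjugacy classes (|C| * chi_0(C) * conj(chi_3(C))):
  1*(1)*conj(1) + 1*(1)*conj(-I) + 1*(1)*conj(-1) + 1*(1)*conj(I)
  = (1) + (I) + (-1) + (-I)
  = 0.
(Exp terms are combined using exp(i*s)*conj(exp(i*t)) = exp(i*(s-t)), and sums of them are collapsed using the identity that for every m > 1 the m distinct m-th roots of unity sum to 0, e.g. 1 + exp(2*I*pi/3) + exp(-2*I*pi/3) = 0.)
Dividing by |G| = 4 gives 0/4 = 0, matching the row-orthogonality relation <chi_0, chi_3> = [chi_0 = chi_3].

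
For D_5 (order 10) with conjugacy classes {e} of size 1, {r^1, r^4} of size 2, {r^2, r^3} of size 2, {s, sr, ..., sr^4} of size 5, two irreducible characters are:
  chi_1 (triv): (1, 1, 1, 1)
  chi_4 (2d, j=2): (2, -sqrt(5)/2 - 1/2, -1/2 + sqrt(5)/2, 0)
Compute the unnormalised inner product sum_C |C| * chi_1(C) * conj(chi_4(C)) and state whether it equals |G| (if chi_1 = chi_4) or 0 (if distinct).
Sum = 0; so <chi_1, chi_4> = 0 (distinct irreducibles are orthogonal).

Solution. Compute term by term over conjugacy classes (|C| * chi_1(C) * conj(chi_4(C))):
  1*(1)*conj(2) + 2*(1)*conj(-sqrt(5)/2 - 1/2) + 2*(1)*conj(-1/2 + sqrt(5)/2) + 5*(1)*conj(0)
  = (2) + (-sqrt(5) - 1) + (-1 + sqrt(5)) + (0)
  = 0.
Dividing by |G| = 10 gives 0/10 = 0, matching the row-orthogonality relation <chi_1, chi_4> = [chi_1 = chi_4].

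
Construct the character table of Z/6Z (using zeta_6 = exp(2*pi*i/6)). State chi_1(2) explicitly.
Character table of Z/6Z (irreps indexed chi_0,...,chi_5 with chi_k(m) = zeta_6^(k*m), zeta_6 = exp(2*pi*i/6)):
  irrep \ class  {0} (size 1)  {1} (size 1)    {2} (size 1)    {3} (size 1)  {4} (size 1)    {5} (size 1)  
  chi_0          1             1               1               1             1               1             
  chi_1          1             exp(I*pi/3)     exp(2*I*pi/3)   -1            exp(-2*I*pi/3)  exp(-I*pi/3)  
  chi_2          1             exp(2*I*pi/3)   exp(-2*I*pi/3)  1             exp(2*I*pi/3)   exp(-2*I*pi/3)
  chi_3          1             -1              1               -1            1               -1            
  chi_4          1             exp(-2*I*pi/3)  exp(2*I*pi/3)   1             exp(-2*I*pi/3)  exp(2*I*pi/3) 
  chi_5          1             exp(-I*pi/3)    exp(-2*I*pi/3)  -1            exp(2*I*pi/3)   exp(I*pi/3)   

Spot check: chi_1(2) = zeta_6^(1*2) = zeta_6^2 = exp(2*I*pi/3).

Working: Z/6Z is abelian, so all 6 irreducible complex representations are 1-dimensional. They are given by chi_k(m) = zeta_6^(k*m) for k = 0,...,5. Row orthogonality: sum_m chi_k(m) conj(chi_l(m)) = 6 * [k = l].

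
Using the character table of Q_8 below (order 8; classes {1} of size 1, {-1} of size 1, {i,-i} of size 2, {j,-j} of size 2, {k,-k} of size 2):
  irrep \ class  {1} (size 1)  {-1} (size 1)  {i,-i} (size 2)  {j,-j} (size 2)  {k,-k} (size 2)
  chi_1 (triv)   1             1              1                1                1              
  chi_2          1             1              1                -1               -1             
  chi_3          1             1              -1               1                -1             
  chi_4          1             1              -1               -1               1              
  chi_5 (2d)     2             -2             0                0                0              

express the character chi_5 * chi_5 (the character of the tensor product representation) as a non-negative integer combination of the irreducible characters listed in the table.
chi_5 tensor chi_5 = chi_1 + chi_2 + chi_3 + chi_4 (all other irreducibles have multiplicity 0).

Proof sketch: The character of a tensor product is the pointwise product (chi_5 * chi_5)(C) = chi_5(C) * chi_5(C):
  {1}: (2)*(2), {-1}: (-2)*(-2), {i,-i}: (0)*(0), {j,-j}: (0)*(0), {k,-k}: (0)*(0)
so (chi_5 * chi_5) takes values
  {1} -> 4, {-1} -> 4, {i,-i} -> 0, {j,-j} -> 0, {k,-k} -> 0.
Now take the inner product of this character with each irreducible chi from the table, <chi_5*chi_5, chi> = (1/8) sum_C |C| (chi_5*chi_5)(C) conj(chi(C)):
  <chi_5*chi_5, chi_1> = (1/8)[1*(4)*conj(1) + 1*(4)*conj(1) + 2*(0)*conj(1) + 2*(0)*conj(1) + 2*(0)*conj(1)]
      = (1/8)[(4) + (4) + (0) + (0) + (0)] = 8/8 = 1
  <chi_5*chi_5, chi_2> = (1/8)[1*(4)*conj(1) + 1*(4)*conj(1) + 2*(0)*conj(1) + 2*(0)*conj(-1) + 2*(0)*conj(-1)]
      = (1/8)[(4) + (4) + (0) + (0) + (0)] = 8/8 = 1
  <chi_5*chi_5, chi_3> = (1/8)[1*(4)*conj(1) + 1*(4)*conj(1) + 2*(0)*conj(-1) + 2*(0)*conj(1) + 2*(0)*conj(-1)]
      = (1/8)[(4) + (4) + (0) + (0) + (0)] = 8/8 = 1
  <chi_5*chi_5, chi_4> = (1/8)[1*(4)*conj(1) + 1*(4)*conj(1) + 2*(0)*conj(-1) + 2*(0)*conj(-1) + 2*(0)*conj(1)]
      = (1/8)[(4) + (4) + (0) + (0) + (0)] = 8/8 = 1
  <chi_5*chi_5, chi_5> = (1/8)[1*(4)*conj(2) + 1*(4)*conj(-2) + 2*(0)*conj(0) + 2*(0)*conj(0) + 2*(0)*conj(0)]
      = (1/8)[(8) + (-8) + (0) + (0) + (0)] = 0/8 = 0
Hence the multiplicities are chi_1: 1, chi_2: 1, chi_3: 1, chi_4: 1. Dimension check: dim(chi_5)*dim(chi_5) = 2*2 = 4 and sum (mult * dim) = 1*1 + 1*1 + 1*1 + 1*1 = 4.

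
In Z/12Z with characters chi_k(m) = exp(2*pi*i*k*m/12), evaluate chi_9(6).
chi_9(6) = zeta_12^54 = -1

chi_9(6) = zeta_12^(9*6) = zeta_12^54. Since zeta_12^12 = 1, this equals zeta_12^6 = exp(2*pi*i*6/12) = -1.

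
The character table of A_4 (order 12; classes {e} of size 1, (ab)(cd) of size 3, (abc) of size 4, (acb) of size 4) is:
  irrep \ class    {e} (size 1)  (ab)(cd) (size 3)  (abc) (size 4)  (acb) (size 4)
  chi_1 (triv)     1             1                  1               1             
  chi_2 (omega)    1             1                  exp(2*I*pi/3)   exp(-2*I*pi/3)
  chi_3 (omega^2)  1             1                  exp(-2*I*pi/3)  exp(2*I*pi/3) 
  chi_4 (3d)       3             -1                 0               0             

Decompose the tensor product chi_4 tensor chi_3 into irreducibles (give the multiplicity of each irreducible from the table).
chi_4 tensor chi_3 = chi_4 (all other irreducibles have multiplicity 0).

Justification: The character of a tensor product is the pointwise product (chi_4 * chi_3)(C) = chi_4(C) * chi_3(C):
  {e}: (3)*(1), (ab)(cd): (-1)*(1), (abc): (0)*(exp(-2*I*pi/3)), (acb): (0)*(exp(2*I*pi/3))
so (chi_4 * chi_3) takes values
  {e} -> 3, (ab)(cd) -> -1, (abc) -> 0, (acb) -> 0.
Now take the inner product of this character with each irreducible chi from the table, <chi_4*chi_3, chi> = (1/12) sum_C |C| (chi_4*chi_3)(C) conj(chi(C)):
  <chi_4*chi_3, chi_1> = (1/12)[1*(3)*conj(1) + 3*(-1)*conj(1) + 4*(0)*conj(1) + 4*(0)*conj(1)]
      = (1/12)[(3) + (-3) + (0) + (0)] = 0/12 = 0
  <chi_4*chi_3, chi_2> = (1/12)[1*(3)*conj(1) + 3*(-1)*conj(1) + 4*(0)*conj(exp(2*I*pi/3)) + 4*(0)*conj(exp(-2*I*pi/3))]
      = (1/12)[(3) + (-3) + (0) + (0)] = 0/12 = 0
  <chi_4*chi_3, chi_3> = (1/12)[1*(3)*conj(1) + 3*(-1)*conj(1) + 4*(0)*conj(exp(-2*I*pi/3)) + 4*(0)*conj(exp(2*I*pi/3))]
      = (1/12)[(3) + (-3) + (0) + (0)] = 0/12 = 0
  <chi_4*chi_3, chi_4> = (1/12)[1*(3)*conj(3) + 3*(-1)*conj(-1) + 4*(0)*conj(0) + 4*(0)*conj(0)]
      = (1/12)[(9) + (3) + (0) + (0)] = 12/12 = 1
(Exp terms are combined using exp(i*s)*conj(exp(i*t)) = exp(i*(s-t)), and sums of them are collapsed using the identity that for every m > 1 the m distinct m-th roots of unity sum to 0, e.g. 1 + exp(2*I*pi/3) + exp(-2*I*pi/3) = 0.)
Hence the multiplicities are chi_4: 1. Dimension check: dim(chi_4)*dim(chi_3) = 3*1 = 3 and sum (mult * dim) = 1*3 = 3.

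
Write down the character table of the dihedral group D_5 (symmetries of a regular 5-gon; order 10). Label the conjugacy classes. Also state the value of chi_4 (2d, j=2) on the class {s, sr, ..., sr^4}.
Conjugacy classes: {e} of size 1, {r^1, r^4} of size 2, {r^2, r^3} of size 2, {s, sr, ..., sr^4} of size 5.
Character table:
  irrep \ class              {e} (size 1)  {r^1, r^4} (size 2)  {r^2, r^3} (size 2)  {s, sr, ..., sr^4} (size 5)
  chi_1 (triv)               1             1                    1                    1                          
  chi_2 (sign: r->1, s->-1)  1             1                    1                    -1                         
  chi_3 (2d, j=1)            2             -1/2 + sqrt(5)/2     -sqrt(5)/2 - 1/2     0                          
  chi_4 (2d, j=2)            2             -sqrt(5)/2 - 1/2     -1/2 + sqrt(5)/2     0                          

Spot check: chi_4 (2d, j=2) on {s, sr, ..., sr^4} = 0.

D_5 has order 2*5 = 10 with 4 conjugacy classes, hence 4 irreducibles. Sum of squared dims 1 + 1 + 4 + 4 = 10 = |G|. Linear characters come from the abelianisation; the 2-dimensional irreps have character r^k -> 2*cos(2*pi*j*k/5), reflections -> 0.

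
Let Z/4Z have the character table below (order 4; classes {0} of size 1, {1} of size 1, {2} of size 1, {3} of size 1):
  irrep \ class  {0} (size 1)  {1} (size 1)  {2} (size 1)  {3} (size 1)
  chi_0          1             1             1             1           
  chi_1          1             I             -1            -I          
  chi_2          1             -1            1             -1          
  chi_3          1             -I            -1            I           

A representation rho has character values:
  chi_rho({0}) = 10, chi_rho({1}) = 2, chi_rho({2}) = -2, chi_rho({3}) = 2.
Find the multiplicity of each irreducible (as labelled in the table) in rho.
Multiplicities: chi_0: 3, chi_1: 3, chi_2: 1, chi_3: 3.

Solution. Use <chi_rho, chi> = (1/|G|) sum_C |C| * chi_rho(C) * conj(chi(C)) with |G| = 4 for each irreducible chi in the table:
  <chi_rho, chi_0> = (1/4)[1*(10)*conj(1) + 1*(2)*conj(1) + 1*(-2)*conj(1) + 1*(2)*conj(1)]
      = (1/4)[(10) + (2) + (-2) + (2)] = 12/4 = 3
  <chi_rho, chi_1> = (1/4)[1*(10)*conj(1) + 1*(2)*conj(I) + 1*(-2)*conj(-1) + 1*(2)*conj(-I)]
      = (1/4)[(10) + (-2*I) + (2) + (2*I)] = 12/4 = 3
  <chi_rho, chi_2> = (1/4)[1*(10)*conj(1) + 1*(2)*conj(-1) + 1*(-2)*conj(1) + 1*(2)*conj(-1)]
      = (1/4)[(10) + (-2) + (-2) + (-2)] = 4/4 = 1
  <chi_rho, chi_3> = (1/4)[1*(10)*conj(1) + 1*(2)*conj(-I) + 1*(-2)*conj(-1) + 1*(2)*conj(I)]
      = (1/4)[(10) + (2*I) + (2) + (-2*I)] = 12/4 = 3
(Exp terms are combined using exp(i*s)*conj(exp(i*t)) = exp(i*(s-t)), and sums of them are collapsed using the identity that for every m > 1 the m distinct m-th roots of unity sum to 0, e.g. 1 + exp(2*I*pi/3) + exp(-2*I*pi/3) = 0.)
Dimension check: dim(rho) = sum (mult * dim) = 3*1 + 3*1 + 1*1 + 3*1 = 10 = chi_rho(e) = 10.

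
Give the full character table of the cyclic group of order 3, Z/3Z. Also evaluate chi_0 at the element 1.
Character table of Z/3Z (irreps indexed chi_0,...,chi_2 with chi_k(m) = zeta_3^(k*m), zeta_3 = exp(2*pi*i/3)):
  irrep \ class  {0} (size 1)  {1} (size 1)    {2} (size 1)  
  chi_0          1             1               1             
  chi_1          1             exp(2*I*pi/3)   exp(-2*I*pi/3)
  chi_2          1             exp(-2*I*pi/3)  exp(2*I*pi/3) 

Spot check: chi_0(1) = zeta_3^(0*1) = zeta_3^0 = 1.

Why: Z/3Z is abelian, so all 3 irreducible complex representations are 1-dimensional. They are given by chi_k(m) = zeta_3^(k*m) for k = 0,...,2. Row orthogonality: sum_m chi_k(m) conj(chi_l(m)) = 3 * [k = l].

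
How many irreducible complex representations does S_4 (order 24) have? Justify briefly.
5

Solution. The number of irreducible complex representations of a finite group equals its number of conjugacy classes. Conjugacy classes in S_4 correspond to cycle types, i.e. partitions of 4; there are p(4) = 5 of them, so S_4 (order 24) has exactly 5 irreducible complex representations.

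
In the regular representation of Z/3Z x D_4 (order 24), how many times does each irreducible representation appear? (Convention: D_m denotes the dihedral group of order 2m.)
Each irreducible V_i of dimension d_i appears with multiplicity d_i, i.e. rho_reg = (direct sum over all irreducibles V_i) d_i V_i. The irreducible dimensions for Z/3Z x D_4 are 1, 1, 1, 1, 1, 1, 1, 1, 1, 1, 1, 1, 2, 2, 2: 12 irreducibles of dimension 1, each with multiplicity 1; 3 irreducibles of dimension 2, each with multiplicity 2. Total dimension 12*1*1 + 3*2*2 = 24 = |G|.

Working: General theorem: in the regular representation of a finite group G, each irreducible appears with multiplicity equal to its dimension. Check: dim(rho_reg) = sum d_i^2 = 1 + 1 + 1 + 1 + 1 + 1 + 1 + 1 + 1 + 1 + 1 + 1 + 4 + 4 + 4 = 24 = |G|.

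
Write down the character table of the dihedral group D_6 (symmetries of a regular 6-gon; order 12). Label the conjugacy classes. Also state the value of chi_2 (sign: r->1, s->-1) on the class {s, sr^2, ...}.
Conjugacy classes: {e} of size 1, {r^3} of size 1, {r^1, r^5} of size 2, {r^2, r^4} of size 2, {s, sr^2, ...} of size 3, {sr, sr^3, ...} of size 3.
Character table:
  irrep \ class              {e} (size 1)  {r^3} (size 1)  {r^1, r^5} (size 2)  {r^2, r^4} (size 2)  {s, sr^2, ...} (size 3)  {sr, sr^3, ...} (size 3)
  chi_1 (triv)               1             1               1                    1                    1                        1                       
  chi_2 (sign: r->1, s->-1)  1             1               1                    1                    -1                       -1                      
  chi_3 (r->-1, s->1)        1             -1              -1                   1                    1                        -1                      
  chi_4 (r->-1, s->-1)       1             -1              -1                   1                    -1                       1                       
  chi_5 (2d, j=1)            2             -2              1                    -1                   0                        0                       
  chi_6 (2d, j=2)            2             2               -1                   -1                   0                        0                       

Spot check: chi_2 (sign: r->1, s->-1) on {s, sr^2, ...} = -1.

Details: D_6 has order 2*6 = 12 with 6 conjugacy classes, hence 6 irreducibles. Sum of squared dims 1 + 1 + 1 + 1 + 4 + 4 = 12 = |G|. Linear characters come from the abelianisation; the 2-dimensional irreps have character r^k -> 2*cos(2*pi*j*k/6), reflections -> 0.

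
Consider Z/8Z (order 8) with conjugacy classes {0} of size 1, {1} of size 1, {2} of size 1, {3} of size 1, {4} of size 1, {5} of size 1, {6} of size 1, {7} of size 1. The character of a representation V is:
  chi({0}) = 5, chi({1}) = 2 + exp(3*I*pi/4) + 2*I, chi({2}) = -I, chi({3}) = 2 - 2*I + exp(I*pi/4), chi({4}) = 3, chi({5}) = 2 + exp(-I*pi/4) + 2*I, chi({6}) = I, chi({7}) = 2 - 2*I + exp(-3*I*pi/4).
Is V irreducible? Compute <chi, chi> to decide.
Not irreducible (reducible): <chi, chi> = 9 > 1.

Argument: <chi, chi> = (1/|G|) sum_C |C| * |chi(C)|^2 = (1/8)[1*|5|^2 + 1*|2 + exp(3*I*pi/4) + 2*I|^2 + 1*|-I|^2 + 1*|2 - 2*I + exp(I*pi/4)|^2 + 1*|3|^2 + 1*|2 + exp(-I*pi/4) + 2*I|^2 + 1*|I|^2 + 1*|2 - 2*I + exp(-3*I*pi/4)|^2]
  = (1/8)[(25) + (9) + (1) + (9) + (9) + (9) + (1) + (9)] = 72/8 = 9.
(Exp terms are combined using exp(i*s)*conj(exp(i*t)) = exp(i*(s-t)), and sums of them are collapsed using the identity that for every m > 1 the m distinct m-th roots of unity sum to 0, e.g. 1 + exp(2*I*pi/3) + exp(-2*I*pi/3) = 0.)
A character is irreducible iff <chi, chi> = 1, so this representation is reducible.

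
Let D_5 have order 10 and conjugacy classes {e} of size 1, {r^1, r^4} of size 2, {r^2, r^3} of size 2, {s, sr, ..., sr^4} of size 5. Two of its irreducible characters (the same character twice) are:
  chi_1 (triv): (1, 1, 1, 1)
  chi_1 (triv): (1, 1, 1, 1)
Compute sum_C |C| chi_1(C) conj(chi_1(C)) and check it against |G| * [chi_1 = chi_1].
Sum = 10 = |G| = 10; so <chi_1, chi_1> = 1 (norm-1 confirms irreducibility).

Reasoning: Compute term by term over conjugacy classes (|C| * chi_1(C) * conj(chi_1(C))):
  1*(1)*conj(1) + 2*(1)*conj(1) + 2*(1)*conj(1) + 5*(1)*conj(1)
  = (1) + (2) + (2) + (5)
  = 10.
Dividing by |G| = 10 gives 10/10 = 1, matching the row-orthogonality relation <chi_1, chi_1> = [chi_1 = chi_1].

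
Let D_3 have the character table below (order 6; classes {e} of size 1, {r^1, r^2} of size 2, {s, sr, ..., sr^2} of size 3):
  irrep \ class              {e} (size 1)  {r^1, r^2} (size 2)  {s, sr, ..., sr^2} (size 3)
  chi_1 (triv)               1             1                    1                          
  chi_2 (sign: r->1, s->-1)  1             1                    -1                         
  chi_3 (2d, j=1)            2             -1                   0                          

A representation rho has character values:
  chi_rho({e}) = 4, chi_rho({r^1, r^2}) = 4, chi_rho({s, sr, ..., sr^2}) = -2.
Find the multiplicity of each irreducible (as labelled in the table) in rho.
Multiplicities: chi_1: 1, chi_2: 3, chi_3: 0.

Solution. Use <chi_rho, chi> = (1/|G|) sum_C |C| * chi_rho(C) * conj(chi(C)) with |G| = 6 for each irreducible chi in the table:
  <chi_rho, chi_1> = (1/6)[1*(4)*conj(1) + 2*(4)*conj(1) + 3*(-2)*conj(1)]
      = (1/6)[(4) + (8) + (-6)] = 6/6 = 1
  <chi_rho, chi_2> = (1/6)[1*(4)*conj(1) + 2*(4)*conj(1) + 3*(-2)*conj(-1)]
      = (1/6)[(4) + (8) + (6)] = 18/6 = 3
  <chi_rho, chi_3> = (1/6)[1*(4)*conj(2) + 2*(4)*conj(-1) + 3*(-2)*conj(0)]
      = (1/6)[(8) + (-8) + (0)] = 0/6 = 0
Dimension check: dim(rho) = sum (mult * dim) = 1*1 + 3*1 + 0*2 = 4 = chi_rho(e) = 4.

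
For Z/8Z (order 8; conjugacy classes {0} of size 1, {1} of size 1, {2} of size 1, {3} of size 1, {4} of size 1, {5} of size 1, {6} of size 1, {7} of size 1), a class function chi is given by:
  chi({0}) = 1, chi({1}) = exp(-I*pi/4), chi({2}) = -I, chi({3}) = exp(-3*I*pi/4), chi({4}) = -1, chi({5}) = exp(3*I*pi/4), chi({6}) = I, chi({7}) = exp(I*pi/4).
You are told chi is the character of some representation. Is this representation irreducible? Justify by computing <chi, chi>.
Irreducible: <chi, chi> = 1.

Details: <chi, chi> = (1/|G|) sum_C |C| * |chi(C)|^2 = (1/8)[1*|1|^2 + 1*|exp(-I*pi/4)|^2 + 1*|-I|^2 + 1*|exp(-3*I*pi/4)|^2 + 1*|-1|^2 + 1*|exp(3*I*pi/4)|^2 + 1*|I|^2 + 1*|exp(I*pi/4)|^2]
  = (1/8)[(1) + (1) + (1) + (1) + (1) + (1) + (1) + (1)] = 8/8 = 1.
(Exp terms are combined using exp(i*s)*conj(exp(i*t)) = exp(i*(s-t)), and sums of them are collapsed using the identity that for every m > 1 the m distinct m-th roots of unity sum to 0, e.g. 1 + exp(2*I*pi/3) + exp(-2*I*pi/3) = 0.)
A character is irreducible iff <chi, chi> = 1, so this representation is irreducible.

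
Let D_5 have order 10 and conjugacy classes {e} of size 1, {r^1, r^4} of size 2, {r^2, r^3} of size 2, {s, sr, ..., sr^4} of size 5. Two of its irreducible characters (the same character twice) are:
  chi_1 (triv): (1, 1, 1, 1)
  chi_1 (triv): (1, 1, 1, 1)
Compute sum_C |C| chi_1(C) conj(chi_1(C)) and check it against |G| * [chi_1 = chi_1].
Sum = 10 = |G| = 10; so <chi_1, chi_1> = 1 (norm-1 confirms irreducibility).

Details: Compute term by term over conjugacy classes (|C| * chi_1(C) * conj(chi_1(C))):
  1*(1)*conj(1) + 2*(1)*conj(1) + 2*(1)*conj(1) + 5*(1)*conj(1)
  = (1) + (2) + (2) + (5)
  = 10.
Dividing by |G| = 10 gives 10/10 = 1, matching the row-orthogonality relation <chi_1, chi_1> = [chi_1 = chi_1].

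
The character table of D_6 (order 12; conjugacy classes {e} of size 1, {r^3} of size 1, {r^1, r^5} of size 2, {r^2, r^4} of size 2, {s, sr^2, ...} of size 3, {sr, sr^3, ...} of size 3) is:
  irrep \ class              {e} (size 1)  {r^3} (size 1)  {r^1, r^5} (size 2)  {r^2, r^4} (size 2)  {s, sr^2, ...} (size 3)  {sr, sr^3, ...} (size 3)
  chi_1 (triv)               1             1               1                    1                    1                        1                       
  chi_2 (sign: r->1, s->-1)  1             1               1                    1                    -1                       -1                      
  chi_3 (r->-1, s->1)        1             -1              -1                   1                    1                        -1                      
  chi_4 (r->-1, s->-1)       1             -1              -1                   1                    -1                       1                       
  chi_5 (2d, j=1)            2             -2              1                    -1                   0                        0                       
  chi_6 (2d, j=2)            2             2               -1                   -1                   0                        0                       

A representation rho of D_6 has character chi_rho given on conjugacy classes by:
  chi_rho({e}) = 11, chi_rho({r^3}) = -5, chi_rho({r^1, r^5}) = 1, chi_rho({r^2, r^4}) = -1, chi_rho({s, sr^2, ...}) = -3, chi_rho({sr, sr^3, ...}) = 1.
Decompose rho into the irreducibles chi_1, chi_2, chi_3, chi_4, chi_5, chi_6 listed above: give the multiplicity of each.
Multiplicities: chi_1: 0, chi_2: 1, chi_3: 0, chi_4: 2, chi_5: 3, chi_6: 1.

Justification: Use <chi_rho, chi> = (1/|G|) sum_C |C| * chi_rho(C) * conj(chi(C)) with |G| = 12 for each irreducible chi in the table:
  <chi_rho, chi_1> = (1/12)[1*(11)*conj(1) + 1*(-5)*conj(1) + 2*(1)*conj(1) + 2*(-1)*conj(1) + 3*(-3)*conj(1) + 3*(1)*conj(1)]
      = (1/12)[(11) + (-5) + (2) + (-2) + (-9) + (3)] = 0/12 = 0
  <chi_rho, chi_2> = (1/12)[1*(11)*conj(1) + 1*(-5)*conj(1) + 2*(1)*conj(1) + 2*(-1)*conj(1) + 3*(-3)*conj(-1) + 3*(1)*conj(-1)]
      = (1/12)[(11) + (-5) + (2) + (-2) + (9) + (-3)] = 12/12 = 1
  <chi_rho, chi_3> = (1/12)[1*(11)*conj(1) + 1*(-5)*conj(-1) + 2*(1)*conj(-1) + 2*(-1)*conj(1) + 3*(-3)*conj(1) + 3*(1)*conj(-1)]
      = (1/12)[(11) + (5) + (-2) + (-2) + (-9) + (-3)] = 0/12 = 0
  <chi_rho, chi_4> = (1/12)[1*(11)*conj(1) + 1*(-5)*conj(-1) + 2*(1)*conj(-1) + 2*(-1)*conj(1) + 3*(-3)*conj(-1) + 3*(1)*conj(1)]
      = (1/12)[(11) + (5) + (-2) + (-2) + (9) + (3)] = 24/12 = 2
  <chi_rho, chi_5> = (1/12)[1*(11)*conj(2) + 1*(-5)*conj(-2) + 2*(1)*conj(1) + 2*(-1)*conj(-1) + 3*(-3)*conj(0) + 3*(1)*conj(0)]
      = (1/12)[(22) + (10) + (2) + (2) + (0) + (0)] = 36/12 = 3
  <chi_rho, chi_6> = (1/12)[1*(11)*conj(2) + 1*(-5)*conj(2) + 2*(1)*conj(-1) + 2*(-1)*conj(-1) + 3*(-3)*conj(0) + 3*(1)*conj(0)]
      = (1/12)[(22) + (-10) + (-2) + (2) + (0) + (0)] = 12/12 = 1
Dimension check: dim(rho) = sum (mult * dim) = 0*1 + 1*1 + 0*1 + 2*1 + 3*2 + 1*2 = 11 = chi_rho(e) = 11.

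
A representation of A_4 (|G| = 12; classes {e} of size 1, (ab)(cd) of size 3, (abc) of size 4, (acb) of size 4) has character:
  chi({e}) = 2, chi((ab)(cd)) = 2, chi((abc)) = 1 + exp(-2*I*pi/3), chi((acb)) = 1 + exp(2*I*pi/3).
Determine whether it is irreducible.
Not irreducible (reducible): <chi, chi> = 2 > 1.

Proof sketch: <chi, chi> = (1/|G|) sum_C |C| * |chi(C)|^2 = (1/12)[1*|2|^2 + 3*|2|^2 + 4*|1 + exp(-2*I*pi/3)|^2 + 4*|1 + exp(2*I*pi/3)|^2]
  = (1/12)[(4) + (12) + (4) + (4)] = 24/12 = 2.
(Exp terms are combined using exp(i*s)*conj(exp(i*t)) = exp(i*(s-t)), and sums of them are collapsed using the identity that for every m > 1 the m distinct m-th roots of unity sum to 0, e.g. 1 + exp(2*I*pi/3) + exp(-2*I*pi/3) = 0.)
A character is irreducible iff <chi, chi> = 1, so this representation is reducible.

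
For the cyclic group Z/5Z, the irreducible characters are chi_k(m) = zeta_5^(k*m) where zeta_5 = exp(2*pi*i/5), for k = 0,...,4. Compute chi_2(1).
chi_2(1) = zeta_5^2 = exp(4*I*pi/5)

Justification: chi_2(1) = zeta_5^(2*1) = zeta_5^2. Since zeta_5^5 = 1, this equals zeta_5^2 = exp(2*pi*i*2/5) = exp(4*I*pi/5).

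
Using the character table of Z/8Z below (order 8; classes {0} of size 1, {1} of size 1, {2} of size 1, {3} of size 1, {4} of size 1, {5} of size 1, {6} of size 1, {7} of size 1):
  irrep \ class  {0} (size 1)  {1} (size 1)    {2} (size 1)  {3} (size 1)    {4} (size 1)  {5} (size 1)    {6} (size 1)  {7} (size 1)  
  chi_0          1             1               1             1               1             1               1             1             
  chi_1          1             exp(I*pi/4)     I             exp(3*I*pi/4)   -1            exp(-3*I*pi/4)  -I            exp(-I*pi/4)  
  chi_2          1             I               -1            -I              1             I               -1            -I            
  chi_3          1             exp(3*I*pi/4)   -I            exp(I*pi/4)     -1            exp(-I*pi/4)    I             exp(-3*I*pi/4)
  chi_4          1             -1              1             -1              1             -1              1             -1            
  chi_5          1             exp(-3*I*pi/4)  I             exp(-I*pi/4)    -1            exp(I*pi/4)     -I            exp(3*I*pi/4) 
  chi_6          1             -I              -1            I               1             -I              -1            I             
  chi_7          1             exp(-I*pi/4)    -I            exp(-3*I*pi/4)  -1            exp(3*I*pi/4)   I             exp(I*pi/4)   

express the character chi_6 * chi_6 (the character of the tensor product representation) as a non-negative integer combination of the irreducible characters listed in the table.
chi_6 tensor chi_6 = chi_4 (all other irreducibles have multiplicity 0).

Explanation: The character of a tensor product is the pointwise product (chi_6 * chi_6)(C) = chi_6(C) * chi_6(C):
  {0}: (1)*(1), {1}: (-I)*(-I), {2}: (-1)*(-1), {3}: (I)*(I), {4}: (1)*(1), {5}: (-I)*(-I), {6}: (-1)*(-1), {7}: (I)*(I)
so (chi_6 * chi_6) takes values
  {0} -> 1, {1} -> -1, {2} -> 1, {3} -> -1, {4} -> 1, {5} -> -1, {6} -> 1, {7} -> -1.
Now take the inner product of this character with each irreducible chi from the table, <chi_6*chi_6, chi> = (1/8) sum_C |C| (chi_6*chi_6)(C) conj(chi(C)):
  <chi_6*chi_6, chi_0> = (1/8)[1*(1)*conj(1) + 1*(-1)*conj(1) + 1*(1)*conj(1) + 1*(-1)*conj(1) + 1*(1)*conj(1) + 1*(-1)*conj(1) + 1*(1)*conj(1) + 1*(-1)*conj(1)]
      = (1/8)[(1) + (-1) + (1) + (-1) + (1) + (-1) + (1) + (-1)] = 0/8 = 0
  <chi_6*chi_6, chi_1> = (1/8)[1*(1)*conj(1) + 1*(-1)*conj(exp(I*pi/4)) + 1*(1)*conj(I) + 1*(-1)*conj(exp(3*I*pi/4)) + 1*(1)*conj(-1) + 1*(-1)*conj(exp(-3*I*pi/4)) + 1*(1)*conj(-I) + 1*(-1)*conj(exp(-I*pi/4))]
      = (1/8)[(1) + (-exp(-I*pi/4)) + (-I) + (-exp(-3*I*pi/4)) + (-1) + (-exp(3*I*pi/4)) + (I) + (-exp(I*pi/4))] = 0/8 = 0
  <chi_6*chi_6, chi_2> = (1/8)[1*(1)*conj(1) + 1*(-1)*conj(I) + 1*(1)*conj(-1) + 1*(-1)*conj(-I) + 1*(1)*conj(1) + 1*(-1)*conj(I) + 1*(1)*conj(-1) + 1*(-1)*conj(-I)]
      = (1/8)[(1) + (I) + (-1) + (-I) + (1) + (I) + (-1) + (-I)] = 0/8 = 0
  <chi_6*chi_6, chi_3> = (1/8)[1*(1)*conj(1) + 1*(-1)*conj(exp(3*I*pi/4)) + 1*(1)*conj(-I) + 1*(-1)*conj(exp(I*pi/4)) + 1*(1)*conj(-1) + 1*(-1)*conj(exp(-I*pi/4)) + 1*(1)*conj(I) + 1*(-1)*conj(exp(-3*I*pi/4))]
      = (1/8)[(1) + (-exp(-3*I*pi/4)) + (I) + (-exp(-I*pi/4)) + (-1) + (-exp(I*pi/4)) + (-I) + (-exp(3*I*pi/4))] = 0/8 = 0
  <chi_6*chi_6, chi_4> = (1/8)[1*(1)*conj(1) + 1*(-1)*conj(-1) + 1*(1)*conj(1) + 1*(-1)*conj(-1) + 1*(1)*conj(1) + 1*(-1)*conj(-1) + 1*(1)*conj(1) + 1*(-1)*conj(-1)]
      = (1/8)[(1) + (1) + (1) + (1) + (1) + (1) + (1) + (1)] = 8/8 = 1
  <chi_6*chi_6, chi_5> = (1/8)[1*(1)*conj(1) + 1*(-1)*conj(exp(-3*I*pi/4)) + 1*(1)*conj(I) + 1*(-1)*conj(exp(-I*pi/4)) + 1*(1)*conj(-1) + 1*(-1)*conj(exp(I*pi/4)) + 1*(1)*conj(-I) + 1*(-1)*conj(exp(3*I*pi/4))]
      = (1/8)[(1) + (-exp(3*I*pi/4)) + (-I) + (-exp(I*pi/4)) + (-1) + (-exp(-I*pi/4)) + (I) + (-exp(-3*I*pi/4))] = 0/8 = 0
  <chi_6*chi_6, chi_6> = (1/8)[1*(1)*conj(1) + 1*(-1)*conj(-I) + 1*(1)*conj(-1) + 1*(-1)*conj(I) + 1*(1)*conj(1) + 1*(-1)*conj(-I) + 1*(1)*conj(-1) + 1*(-1)*conj(I)]
      = (1/8)[(1) + (-I) + (-1) + (I) + (1) + (-I) + (-1) + (I)] = 0/8 = 0
  <chi_6*chi_6, chi_7> = (1/8)[1*(1)*conj(1) + 1*(-1)*conj(exp(-I*pi/4)) + 1*(1)*conj(-I) + 1*(-1)*conj(exp(-3*I*pi/4)) + 1*(1)*conj(-1) + 1*(-1)*conj(exp(3*I*pi/4)) + 1*(1)*conj(I) + 1*(-1)*conj(exp(I*pi/4))]
      = (1/8)[(1) + (-exp(I*pi/4)) + (I) + (-exp(3*I*pi/4)) + (-1) + (-exp(-3*I*pi/4)) + (-I) + (-exp(-I*pi/4))] = 0/8 = 0
(Exp terms are combined using exp(i*s)*conj(exp(i*t)) = exp(i*(s-t)), and sums of them are collapsed using the identity that for every m > 1 the m distinct m-th roots of unity sum to 0, e.g. 1 + exp(2*I*pi/3) + exp(-2*I*pi/3) = 0.)
Hence the multiplicities are chi_4: 1. Dimension check: dim(chi_6)*dim(chi_6) = 1*1 = 1 and sum (mult * dim) = 1*1 = 1.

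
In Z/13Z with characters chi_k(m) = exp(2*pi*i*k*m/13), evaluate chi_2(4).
chi_2(4) = zeta_13^8 = exp(-10*I*pi/13)

Derivation: chi_2(4) = zeta_13^(2*4) = zeta_13^8. Since zeta_13^13 = 1, this equals zeta_13^8 = exp(2*pi*i*8/13) = exp(-10*I*pi/13).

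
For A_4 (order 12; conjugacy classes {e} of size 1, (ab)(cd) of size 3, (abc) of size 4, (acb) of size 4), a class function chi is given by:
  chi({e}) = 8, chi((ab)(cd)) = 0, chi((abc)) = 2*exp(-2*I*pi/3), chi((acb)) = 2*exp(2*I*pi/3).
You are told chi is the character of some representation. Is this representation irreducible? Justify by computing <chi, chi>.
Not irreducible (reducible): <chi, chi> = 8 > 1.

Why: <chi, chi> = (1/|G|) sum_C |C| * |chi(C)|^2 = (1/12)[1*|8|^2 + 3*|0|^2 + 4*|2*exp(-2*I*pi/3)|^2 + 4*|2*exp(2*I*pi/3)|^2]
  = (1/12)[(64) + (0) + (16) + (16)] = 96/12 = 8.
(Exp terms are combined using exp(i*s)*conj(exp(i*t)) = exp(i*(s-t)), and sums of them are collapsed using the identity that for every m > 1 the m distinct m-th roots of unity sum to 0, e.g. 1 + exp(2*I*pi/3) + exp(-2*I*pi/3) = 0.)
A character is irreducible iff <chi, chi> = 1, so this representation is reducible.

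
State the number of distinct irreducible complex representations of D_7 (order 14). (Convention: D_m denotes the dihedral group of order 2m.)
5

Solution. The number of irreducible complex representations of a finite group equals its number of conjugacy classes. D_7 has 5 conjugacy classes ((n+3)/2 for n odd), so D_7 (order 14) has exactly 5 irreducible complex representations.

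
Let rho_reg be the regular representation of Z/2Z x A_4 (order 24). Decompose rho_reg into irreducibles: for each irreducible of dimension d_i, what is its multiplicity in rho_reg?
Each irreducible V_i of dimension d_i appears with multiplicity d_i, i.e. rho_reg = (direct sum over all irreducibles V_i) d_i V_i. The irreducible dimensions for Z/2Z x A_4 are 1, 1, 1, 1, 1, 1, 3, 3: 6 irreducibles of dimension 1, each with multiplicity 1; 2 irreducibles of dimension 3, each with multiplicity 3. Total dimension 6*1*1 + 2*3*3 = 24 = |G|.

Why: General theorem: in the regular representation of a finite group G, each irreducible appears with multiplicity equal to its dimension. Check: dim(rho_reg) = sum d_i^2 = 1 + 1 + 1 + 1 + 1 + 1 + 9 + 9 = 24 = |G|.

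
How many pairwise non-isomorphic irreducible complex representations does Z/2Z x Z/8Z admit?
16

Working: The number of irreducible complex representations of a finite group equals its number of conjugacy classes. Z/2Z x Z/8Z is abelian of order 16, so every element is its own conjugacy class: 16 classes, so Z/2Z x Z/8Z (order 16) has exactly 16 irreducible complex representations.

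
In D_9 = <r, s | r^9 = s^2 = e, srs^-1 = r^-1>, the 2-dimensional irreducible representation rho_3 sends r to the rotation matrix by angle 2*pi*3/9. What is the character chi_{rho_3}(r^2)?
chi_{rho_3}(r^2) = 2*cos(2*pi*3*2/9) = -1

Justification: rho_3(r^2) is rotation by angle 2*pi*3*2/9, whose trace is 2*cos(2*pi*3*2/9) = -1.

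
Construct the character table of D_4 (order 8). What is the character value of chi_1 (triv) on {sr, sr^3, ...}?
Conjugacy classes: {e} of size 1, {r^2} of size 1, {r^1, r^3} of size 2, {s, sr^2, ...} of size 2, {sr, sr^3, ...} of size 2.
Character table:
  irrep \ class              {e} (size 1)  {r^2} (size 1)  {r^1, r^3} (size 2)  {s, sr^2, ...} (size 2)  {sr, sr^3, ...} (size 2)
  chi_1 (triv)               1             1               1                    1                        1                       
  chi_2 (sign: r->1, s->-1)  1             1               1                    -1                       -1                      
  chi_3 (r->-1, s->1)        1             1               -1                   1                        -1                      
  chi_4 (r->-1, s->-1)       1             1               -1                   -1                       1                       
  chi_5 (2d, j=1)            2             -2              0                    0                        0                       

Spot check: chi_1 (triv) on {sr, sr^3, ...} = 1.

Working: D_4 has order 2*4 = 8 with 5 conjugacy classes, hence 5 irreducibles. Sum of squared dims 1 + 1 + 1 + 1 + 4 = 8 = |G|. Linear characters come from the abelianisation; the 2-dimensional irreps have character r^k -> 2*cos(2*pi*j*k/4), reflections -> 0.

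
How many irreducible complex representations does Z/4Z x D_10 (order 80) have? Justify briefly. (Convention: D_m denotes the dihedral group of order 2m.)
32

Proof sketch: The number of irreducible complex representations of a finite group equals its number of conjugacy classes. For a direct product, #classes(G x H) = #classes(G) * #classes(H). Z/4Z has 4 classes (abelian), D_10 has 8 classes, so 4 * 8 = 32, so Z/4Z x D_10 (order 80) has exactly 32 irreducible complex representations.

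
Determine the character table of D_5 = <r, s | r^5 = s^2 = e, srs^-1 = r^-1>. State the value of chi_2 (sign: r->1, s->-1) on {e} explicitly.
Conjugacy classes: {e} of size 1, {r^1, r^4} of size 2, {r^2, r^3} of size 2, {s, sr, ..., sr^4} of size 5.
Character table:
  irrep \ class              {e} (size 1)  {r^1, r^4} (size 2)  {r^2, r^3} (size 2)  {s, sr, ..., sr^4} (size 5)
  chi_1 (triv)               1             1                    1                    1                          
  chi_2 (sign: r->1, s->-1)  1             1                    1                    -1                         
  chi_3 (2d, j=1)            2             -1/2 + sqrt(5)/2     -sqrt(5)/2 - 1/2     0                          
  chi_4 (2d, j=2)            2             -sqrt(5)/2 - 1/2     -1/2 + sqrt(5)/2     0                          

Spot check: chi_2 (sign: r->1, s->-1) on {e} = 1.

Argument: D_5 has order 2*5 = 10 with 4 conjugacy classes, hence 4 irreducibles. Sum of squared dims 1 + 1 + 4 + 4 = 10 = |G|. Linear characters come from the abelianisation; the 2-dimensional irreps have character r^k -> 2*cos(2*pi*j*k/5), reflections -> 0.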